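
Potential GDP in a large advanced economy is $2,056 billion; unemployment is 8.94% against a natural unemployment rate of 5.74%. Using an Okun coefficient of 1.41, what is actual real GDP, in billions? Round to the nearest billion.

$1,963 billion

Unemployment gap = 8.94 - 5.74 = 3.2 points, so the output gap is -1.41 × 3.2 = -4.512%.
Actual GDP = 2056 × (1 - 4.512/100) = 2056 × 0.95488 ≈ 1963 billion.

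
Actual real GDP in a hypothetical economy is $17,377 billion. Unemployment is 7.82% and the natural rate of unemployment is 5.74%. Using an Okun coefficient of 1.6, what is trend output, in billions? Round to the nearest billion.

Unemployment gap = 7.82 - 5.74 = 2.08 points, so output gap = -1.6 × 2.08 = -3.328%.
Since Y = Y* × (1 + gap/100), Y* = 17377/0.96672 ≈ 17975 billion.

$17,975 billion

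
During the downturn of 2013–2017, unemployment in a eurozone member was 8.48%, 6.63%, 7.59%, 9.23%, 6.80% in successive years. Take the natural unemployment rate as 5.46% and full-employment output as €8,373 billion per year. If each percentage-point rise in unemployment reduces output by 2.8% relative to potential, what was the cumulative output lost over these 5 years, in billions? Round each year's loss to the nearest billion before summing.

€2,679 billion

Year 2013: gap = -2.8 × (8.48 - 5.46) = -8.456%, loss ≈ 8373 × 8.456/100 ≈ 708.
Year 2014: gap = -2.8 × (6.63 - 5.46) = -3.276%, loss ≈ 8373 × 3.276/100 ≈ 274.
Year 2015: gap = -2.8 × (7.59 - 5.46) = -5.964%, loss ≈ 8373 × 5.964/100 ≈ 499.
Year 2016: gap = -2.8 × (9.23 - 5.46) = -10.556%, loss ≈ 8373 × 10.556/100 ≈ 884.
Year 2017: gap = -2.8 × (6.8 - 5.46) = -3.752%, loss ≈ 8373 × 3.752/100 ≈ 314.
Total lost output = 708 + 274 + 499 + 884 + 314 = 2679 billion.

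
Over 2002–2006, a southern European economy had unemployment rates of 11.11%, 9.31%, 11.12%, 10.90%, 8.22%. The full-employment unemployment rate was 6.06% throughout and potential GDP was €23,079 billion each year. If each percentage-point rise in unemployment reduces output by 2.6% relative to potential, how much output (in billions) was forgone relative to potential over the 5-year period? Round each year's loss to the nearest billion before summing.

€12,216 billion

Year 2002: gap = -2.6 × (11.11 - 6.06) = -13.13%, loss ≈ 23079 × 13.13/100 ≈ 3030.
Year 2003: gap = -2.6 × (9.31 - 6.06) = -8.45%, loss ≈ 23079 × 8.45/100 ≈ 1950.
Year 2004: gap = -2.6 × (11.12 - 6.06) = -13.156%, loss ≈ 23079 × 13.156/100 ≈ 3036.
Year 2005: gap = -2.6 × (10.9 - 6.06) = -12.584%, loss ≈ 23079 × 12.584/100 ≈ 2904.
Year 2006: gap = -2.6 × (8.22 - 6.06) = -5.616%, loss ≈ 23079 × 5.616/100 ≈ 1296.
Total lost output = 3030 + 1950 + 3036 + 2904 + 1296 = 12216 billion.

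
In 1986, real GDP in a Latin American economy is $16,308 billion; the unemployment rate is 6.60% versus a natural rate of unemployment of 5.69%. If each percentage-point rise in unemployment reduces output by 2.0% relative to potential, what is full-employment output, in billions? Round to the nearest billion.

Unemployment gap = 6.6 - 5.69 = 0.91 points, so output gap = -2 × 0.91 = -1.82%.
Since Y = Y* × (1 + gap/100), Y* = 16308/0.9818 ≈ 16610 billion.

$16,610 billion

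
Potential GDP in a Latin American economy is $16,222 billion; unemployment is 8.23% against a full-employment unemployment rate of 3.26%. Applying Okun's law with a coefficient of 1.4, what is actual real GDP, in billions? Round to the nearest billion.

Unemployment gap = 8.23 - 3.26 = 4.97 points, so the output gap is -1.4 × 4.97 = -6.958%.
Actual GDP = 16222 × (1 - 6.958/100) = 16222 × 0.93042 ≈ 15093 billion.

$15,093 billion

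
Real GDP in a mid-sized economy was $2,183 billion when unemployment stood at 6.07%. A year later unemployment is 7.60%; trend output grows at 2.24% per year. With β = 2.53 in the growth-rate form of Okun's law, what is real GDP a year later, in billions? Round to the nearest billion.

$2,147 billion

Δu = 7.6 - 6.07 = 1.53 points.
Okun's law (growth form): g_Y = g_Y* - β × Δu = 2.24 - 2.53 × (1.53) = 2.24 - 3.8709 = -1.6309%.
Real GDP in the next year = 2183 × (1 - 1.6309/100) = 2183 × 0.983691 ≈ 2147 billion.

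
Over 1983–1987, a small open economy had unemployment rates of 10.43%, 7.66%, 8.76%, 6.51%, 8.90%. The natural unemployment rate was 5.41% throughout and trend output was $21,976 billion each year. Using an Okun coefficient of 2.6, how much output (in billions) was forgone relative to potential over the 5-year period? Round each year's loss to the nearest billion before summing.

$8,691 billion

Year 1983: gap = -2.6 × (10.43 - 5.41) = -13.052%, loss ≈ 21976 × 13.052/100 ≈ 2868.
Year 1984: gap = -2.6 × (7.66 - 5.41) = -5.85%, loss ≈ 21976 × 5.85/100 ≈ 1286.
Year 1985: gap = -2.6 × (8.76 - 5.41) = -8.71%, loss ≈ 21976 × 8.71/100 ≈ 1914.
Year 1986: gap = -2.6 × (6.51 - 5.41) = -2.86%, loss ≈ 21976 × 2.86/100 ≈ 629.
Year 1987: gap = -2.6 × (8.9 - 5.41) = -9.074%, loss ≈ 21976 × 9.074/100 ≈ 1994.
Total lost output = 2868 + 1286 + 1914 + 629 + 1994 = 8691 billion.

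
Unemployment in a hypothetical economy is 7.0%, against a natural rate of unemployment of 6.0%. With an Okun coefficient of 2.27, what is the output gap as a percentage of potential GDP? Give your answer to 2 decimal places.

-2.27%

The unemployment gap is 7 - 6 = 1 percentage point.
Okun's law gives an output gap of -2.27 × 1 = -2.27%, i.e. 2.27% below potential.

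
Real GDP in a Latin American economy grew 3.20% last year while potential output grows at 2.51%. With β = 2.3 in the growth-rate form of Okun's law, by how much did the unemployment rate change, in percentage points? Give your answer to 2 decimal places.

-0.30 percentage points

Growth-rate Okun's law: g_Y = g_Y* - β × Δu, so Δu = (g_Y* - g_Y)/β.
Δu = (2.51 - 3.2)/2.3 = -0.69/2.3 = -0.30 percentage points.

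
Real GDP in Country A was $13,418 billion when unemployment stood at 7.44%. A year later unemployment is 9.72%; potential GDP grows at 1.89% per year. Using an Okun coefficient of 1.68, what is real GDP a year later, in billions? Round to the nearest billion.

Δu = 9.72 - 7.44 = 2.28 points.
Okun's law (growth form): g_Y = g_Y* - β × Δu = 1.89 - 1.68 × (2.28) = 1.89 - 3.8304 = -1.9404%.
Real GDP in the next year = 13418 × (1 - 1.9404/100) = 13418 × 0.980596 ≈ 13158 billion.

$13,158 billion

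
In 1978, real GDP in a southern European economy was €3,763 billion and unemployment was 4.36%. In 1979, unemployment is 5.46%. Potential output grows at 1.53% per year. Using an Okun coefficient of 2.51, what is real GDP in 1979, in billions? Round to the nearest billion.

€3,717 billion

Δu = 5.46 - 4.36 = 1.1 points.
Okun's law (growth form): g_Y = g_Y* - β × Δu = 1.53 - 2.51 × (1.10) = 1.53 - 2.761 = -1.231%.
Real GDP in the next year = 3763 × (1 - 1.231/100) = 3763 × 0.98769 ≈ 3717 billion.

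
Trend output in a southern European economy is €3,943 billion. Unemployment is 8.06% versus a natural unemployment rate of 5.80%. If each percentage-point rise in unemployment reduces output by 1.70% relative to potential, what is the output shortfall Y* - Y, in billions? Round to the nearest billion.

Output gap = -1.70 × (8.06 - 5.8) = -1.7 × 2.26 = -3.842%.
Actual GDP ≈ 3943 × 0.96158 ≈ 3792 billion, so the shortfall is 3943 - 3792 = 151 billion.

€151 billion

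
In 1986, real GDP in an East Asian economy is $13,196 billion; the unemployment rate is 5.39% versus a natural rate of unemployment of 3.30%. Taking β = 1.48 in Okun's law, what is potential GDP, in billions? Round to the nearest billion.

$13,617 billion

Unemployment gap = 5.39 - 3.3 = 2.09 points, so output gap = -1.48 × 2.09 = -3.0932%.
Since Y = Y* × (1 + gap/100), Y* = 13196/0.969068 ≈ 13617 billion.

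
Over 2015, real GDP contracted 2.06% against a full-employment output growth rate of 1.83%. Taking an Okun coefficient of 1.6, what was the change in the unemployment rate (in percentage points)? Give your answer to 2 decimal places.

2.43 percentage points

Growth-rate Okun's law: g_Y = g_Y* - β × Δu, so Δu = (g_Y* - g_Y)/β.
Δu = (1.83 + 2.06)/1.6 = 3.89/1.6 = 2.43 percentage points.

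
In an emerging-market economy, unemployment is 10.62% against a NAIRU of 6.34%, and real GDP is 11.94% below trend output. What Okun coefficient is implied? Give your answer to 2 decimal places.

β ≈ 2.79

Okun's law: output gap = -β × (u - u*).
-11.94 = -β × (10.62 - 6.34) = -β × 4.28, so β = 11.94/4.28 = 2.79.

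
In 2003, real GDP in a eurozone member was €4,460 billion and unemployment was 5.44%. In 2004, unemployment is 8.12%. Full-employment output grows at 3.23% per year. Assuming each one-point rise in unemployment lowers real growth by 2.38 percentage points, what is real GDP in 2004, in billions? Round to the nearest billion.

€4,320 billion

Δu = 8.12 - 5.44 = 2.68 points.
Okun's law (growth form): g_Y = g_Y* - β × Δu = 3.23 - 2.38 × (2.68) = 3.23 - 6.3784 = -3.1484%.
Real GDP in the next year = 4460 × (1 - 3.1484/100) = 4460 × 0.968516 ≈ 4320 billion.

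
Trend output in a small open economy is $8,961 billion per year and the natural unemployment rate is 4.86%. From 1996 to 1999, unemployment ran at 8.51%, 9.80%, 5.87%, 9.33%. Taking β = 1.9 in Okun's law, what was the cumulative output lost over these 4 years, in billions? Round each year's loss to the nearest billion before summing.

Year 1996: gap = -1.9 × (8.51 - 4.86) = -6.935%, loss ≈ 8961 × 6.935/100 ≈ 621.
Year 1997: gap = -1.9 × (9.8 - 4.86) = -9.386%, loss ≈ 8961 × 9.386/100 ≈ 841.
Year 1998: gap = -1.9 × (5.87 - 4.86) = -1.919%, loss ≈ 8961 × 1.919/100 ≈ 172.
Year 1999: gap = -1.9 × (9.33 - 4.86) = -8.493%, loss ≈ 8961 × 8.493/100 ≈ 761.
Total lost output = 621 + 841 + 172 + 761 = 2395 billion.

$2,395 billion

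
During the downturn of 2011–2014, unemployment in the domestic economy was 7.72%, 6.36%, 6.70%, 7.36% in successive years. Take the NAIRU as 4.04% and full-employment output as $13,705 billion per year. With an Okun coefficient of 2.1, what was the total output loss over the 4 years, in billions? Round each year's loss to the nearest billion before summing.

$3,449 billion

Year 2011: gap = -2.1 × (7.72 - 4.04) = -7.728%, loss ≈ 13705 × 7.728/100 ≈ 1059.
Year 2012: gap = -2.1 × (6.36 - 4.04) = -4.872%, loss ≈ 13705 × 4.872/100 ≈ 668.
Year 2013: gap = -2.1 × (6.7 - 4.04) = -5.586%, loss ≈ 13705 × 5.586/100 ≈ 766.
Year 2014: gap = -2.1 × (7.36 - 4.04) = -6.972%, loss ≈ 13705 × 6.972/100 ≈ 956.
Total lost output = 1059 + 668 + 766 + 956 = 3449 billion.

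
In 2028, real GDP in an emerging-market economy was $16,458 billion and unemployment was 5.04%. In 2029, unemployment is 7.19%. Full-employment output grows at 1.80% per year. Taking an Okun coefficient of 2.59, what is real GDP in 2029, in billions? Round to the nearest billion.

Δu = 7.19 - 5.04 = 2.15 points.
Okun's law (growth form): g_Y = g_Y* - β × Δu = 1.80 - 2.59 × (2.15) = 1.8 - 5.5685 = -3.7685%.
Real GDP in the next year = 16458 × (1 - 3.7685/100) = 16458 × 0.962315 ≈ 15838 billion.

$15,838 billion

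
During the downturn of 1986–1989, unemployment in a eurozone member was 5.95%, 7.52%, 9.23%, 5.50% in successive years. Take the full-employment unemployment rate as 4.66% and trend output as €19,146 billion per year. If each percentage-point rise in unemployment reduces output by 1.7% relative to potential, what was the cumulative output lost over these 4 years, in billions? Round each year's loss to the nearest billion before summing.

€3,111 billion

Year 1986: gap = -1.7 × (5.95 - 4.66) = -2.193%, loss ≈ 19146 × 2.193/100 ≈ 420.
Year 1987: gap = -1.7 × (7.52 - 4.66) = -4.862%, loss ≈ 19146 × 4.862/100 ≈ 931.
Year 1988: gap = -1.7 × (9.23 - 4.66) = -7.769%, loss ≈ 19146 × 7.769/100 ≈ 1487.
Year 1989: gap = -1.7 × (5.5 - 4.66) = -1.428%, loss ≈ 19146 × 1.428/100 ≈ 273.
Total lost output = 420 + 931 + 1487 + 273 = 3111 billion.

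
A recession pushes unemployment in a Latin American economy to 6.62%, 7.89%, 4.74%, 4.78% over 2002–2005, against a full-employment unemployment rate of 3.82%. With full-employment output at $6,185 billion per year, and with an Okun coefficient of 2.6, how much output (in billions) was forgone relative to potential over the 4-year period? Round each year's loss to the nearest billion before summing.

Year 2002: gap = -2.6 × (6.62 - 3.82) = -7.28%, loss ≈ 6185 × 7.28/100 ≈ 450.
Year 2003: gap = -2.6 × (7.89 - 3.82) = -10.582%, loss ≈ 6185 × 10.582/100 ≈ 654.
Year 2004: gap = -2.6 × (4.74 - 3.82) = -2.392%, loss ≈ 6185 × 2.392/100 ≈ 148.
Year 2005: gap = -2.6 × (4.78 - 3.82) = -2.496%, loss ≈ 6185 × 2.496/100 ≈ 154.
Total lost output = 450 + 654 + 148 + 154 = 1406 billion.

$1,406 billion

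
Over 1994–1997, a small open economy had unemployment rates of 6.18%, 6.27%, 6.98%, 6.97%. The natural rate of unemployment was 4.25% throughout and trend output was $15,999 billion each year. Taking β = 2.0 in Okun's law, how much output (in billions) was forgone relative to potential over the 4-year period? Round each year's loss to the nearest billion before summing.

$3,008 billion

Year 1994: gap = -2.0 × (6.18 - 4.25) = -3.86%, loss ≈ 15999 × 3.86/100 ≈ 618.
Year 1995: gap = -2.0 × (6.27 - 4.25) = -4.04%, loss ≈ 15999 × 4.04/100 ≈ 646.
Year 1996: gap = -2.0 × (6.98 - 4.25) = -5.46%, loss ≈ 15999 × 5.46/100 ≈ 874.
Year 1997: gap = -2.0 × (6.97 - 4.25) = -5.44%, loss ≈ 15999 × 5.44/100 ≈ 870.
Total lost output = 618 + 646 + 874 + 870 = 3008 billion.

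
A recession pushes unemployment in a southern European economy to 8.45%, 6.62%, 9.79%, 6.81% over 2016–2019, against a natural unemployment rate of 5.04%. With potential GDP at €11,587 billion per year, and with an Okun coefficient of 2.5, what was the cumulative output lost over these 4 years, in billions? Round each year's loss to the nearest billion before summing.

Year 2016: gap = -2.5 × (8.45 - 5.04) = -8.525%, loss ≈ 11587 × 8.525/100 ≈ 988.
Year 2017: gap = -2.5 × (6.62 - 5.04) = -3.95%, loss ≈ 11587 × 3.95/100 ≈ 458.
Year 2018: gap = -2.5 × (9.79 - 5.04) = -11.875%, loss ≈ 11587 × 11.875/100 ≈ 1376.
Year 2019: gap = -2.5 × (6.81 - 5.04) = -4.425%, loss ≈ 11587 × 4.425/100 ≈ 513.
Total lost output = 988 + 458 + 1376 + 513 = 3335 billion.

€3,335 billion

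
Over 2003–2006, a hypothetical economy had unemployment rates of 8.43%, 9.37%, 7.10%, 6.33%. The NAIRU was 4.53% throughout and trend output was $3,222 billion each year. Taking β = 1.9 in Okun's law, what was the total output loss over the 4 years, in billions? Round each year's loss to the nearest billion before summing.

Year 2003: gap = -1.9 × (8.43 - 4.53) = -7.41%, loss ≈ 3222 × 7.41/100 ≈ 239.
Year 2004: gap = -1.9 × (9.37 - 4.53) = -9.196%, loss ≈ 3222 × 9.196/100 ≈ 296.
Year 2005: gap = -1.9 × (7.1 - 4.53) = -4.883%, loss ≈ 3222 × 4.883/100 ≈ 157.
Year 2006: gap = -1.9 × (6.33 - 4.53) = -3.42%, loss ≈ 3222 × 3.42/100 ≈ 110.
Total lost output = 239 + 296 + 157 + 110 = 802 billion.

$802 billion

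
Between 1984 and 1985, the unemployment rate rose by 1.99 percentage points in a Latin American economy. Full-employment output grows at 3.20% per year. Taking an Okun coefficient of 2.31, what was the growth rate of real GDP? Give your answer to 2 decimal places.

-1.40%

Growth-rate Okun's law: g_Y = g_Y* - β × Δu.
g_Y = 3.20 - 2.31 × (1.99) = 3.2 - 4.5969 = -1.3969%, i.e. -1.40% to 2 d.p.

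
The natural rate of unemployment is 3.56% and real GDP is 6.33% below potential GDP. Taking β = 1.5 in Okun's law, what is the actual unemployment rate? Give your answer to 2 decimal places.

7.78%

From Okun's law, u - u* = -(output gap)/β = -(-6.33)/1.5 = 4.22 points.
So u = 3.56 + 4.22 = 7.78%.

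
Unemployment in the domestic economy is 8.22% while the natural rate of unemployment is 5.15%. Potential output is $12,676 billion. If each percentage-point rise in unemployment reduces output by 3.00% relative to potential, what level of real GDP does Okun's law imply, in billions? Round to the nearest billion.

$11,509 billion

Unemployment gap = 8.22 - 5.15 = 3.07 points, so the output gap is -3 × 3.07 = -9.21%.
Actual GDP = 12676 × (1 - 9.21/100) = 12676 × 0.9079 ≈ 11509 billion.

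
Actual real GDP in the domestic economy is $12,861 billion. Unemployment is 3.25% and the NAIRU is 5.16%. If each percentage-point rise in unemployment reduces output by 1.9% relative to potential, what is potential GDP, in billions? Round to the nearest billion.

$12,411 billion

Unemployment gap = 3.25 - 5.16 = -1.91 points, so output gap = -1.9 × (-1.91) = 3.629%.
Since Y = Y* × (1 + gap/100), Y* = 12861/1.03629 ≈ 12411 billion.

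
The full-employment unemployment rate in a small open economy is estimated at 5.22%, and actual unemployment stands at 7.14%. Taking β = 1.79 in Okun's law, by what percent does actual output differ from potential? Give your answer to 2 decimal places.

The unemployment gap is 7.14 - 5.22 = 1.92 percentage points.
Okun's law gives an output gap of -1.79 × 1.92 = -3.4368%, i.e. 3.44% below potential.

-3.44%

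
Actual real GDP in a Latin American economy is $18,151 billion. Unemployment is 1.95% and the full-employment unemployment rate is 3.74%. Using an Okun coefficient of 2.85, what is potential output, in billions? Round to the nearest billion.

Unemployment gap = 1.95 - 3.74 = -1.79 points, so output gap = -2.85 × (-1.79) = 5.1015%.
Since Y = Y* × (1 + gap/100), Y* = 18151/1.051015 ≈ 17270 billion.

$17,270 billion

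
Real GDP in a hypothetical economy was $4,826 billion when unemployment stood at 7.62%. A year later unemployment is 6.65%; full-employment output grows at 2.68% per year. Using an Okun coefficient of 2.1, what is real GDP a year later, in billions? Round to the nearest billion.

$5,054 billion

Δu = 6.65 - 7.62 = -0.97 points.
Okun's law (growth form): g_Y = g_Y* - β × Δu = 2.68 - 2.1 × (-0.97) = 2.68 + 2.037 = 4.717%.
Real GDP in the next year = 4826 × (1 + 4.717/100) = 4826 × 1.04717 ≈ 5054 billion.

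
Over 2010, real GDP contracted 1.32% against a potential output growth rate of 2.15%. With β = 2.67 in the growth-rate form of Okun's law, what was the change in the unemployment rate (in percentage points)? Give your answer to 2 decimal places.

1.30 percentage points

Growth-rate Okun's law: g_Y = g_Y* - β × Δu, so Δu = (g_Y* - g_Y)/β.
Δu = (2.15 + 1.32)/2.67 = 3.47/2.67 = 1.30 percentage points.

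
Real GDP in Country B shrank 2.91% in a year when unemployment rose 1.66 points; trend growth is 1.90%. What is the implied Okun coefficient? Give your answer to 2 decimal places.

Growth form: g_Y = g_Y* - β × Δu, so β = (g_Y* - g_Y)/Δu.
β = (1.9 + 2.91)/1.66 = 4.81/1.66 = 2.90.

β ≈ 2.90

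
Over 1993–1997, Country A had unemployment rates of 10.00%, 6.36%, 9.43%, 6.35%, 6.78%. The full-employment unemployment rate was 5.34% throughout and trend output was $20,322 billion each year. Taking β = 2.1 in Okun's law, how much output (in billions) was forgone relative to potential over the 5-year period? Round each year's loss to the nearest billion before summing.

Year 1993: gap = -2.1 × (10 - 5.34) = -9.786%, loss ≈ 20322 × 9.786/100 ≈ 1989.
Year 1994: gap = -2.1 × (6.36 - 5.34) = -2.142%, loss ≈ 20322 × 2.142/100 ≈ 435.
Year 1995: gap = -2.1 × (9.43 - 5.34) = -8.589%, loss ≈ 20322 × 8.589/100 ≈ 1745.
Year 1996: gap = -2.1 × (6.35 - 5.34) = -2.121%, loss ≈ 20322 × 2.121/100 ≈ 431.
Year 1997: gap = -2.1 × (6.78 - 5.34) = -3.024%, loss ≈ 20322 × 3.024/100 ≈ 615.
Total lost output = 1989 + 435 + 1745 + 431 + 615 = 5215 billion.

$5,215 billion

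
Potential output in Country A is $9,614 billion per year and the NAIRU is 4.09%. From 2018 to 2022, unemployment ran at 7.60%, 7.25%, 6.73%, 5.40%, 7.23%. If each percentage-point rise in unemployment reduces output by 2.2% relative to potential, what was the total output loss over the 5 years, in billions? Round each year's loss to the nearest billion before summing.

Year 2018: gap = -2.2 × (7.6 - 4.09) = -7.722%, loss ≈ 9614 × 7.722/100 ≈ 742.
Year 2019: gap = -2.2 × (7.25 - 4.09) = -6.952%, loss ≈ 9614 × 6.952/100 ≈ 668.
Year 2020: gap = -2.2 × (6.73 - 4.09) = -5.808%, loss ≈ 9614 × 5.808/100 ≈ 558.
Year 2021: gap = -2.2 × (5.4 - 4.09) = -2.882%, loss ≈ 9614 × 2.882/100 ≈ 277.
Year 2022: gap = -2.2 × (7.23 - 4.09) = -6.908%, loss ≈ 9614 × 6.908/100 ≈ 664.
Total lost output = 742 + 668 + 558 + 277 + 664 = 2909 billion.

$2,909 billion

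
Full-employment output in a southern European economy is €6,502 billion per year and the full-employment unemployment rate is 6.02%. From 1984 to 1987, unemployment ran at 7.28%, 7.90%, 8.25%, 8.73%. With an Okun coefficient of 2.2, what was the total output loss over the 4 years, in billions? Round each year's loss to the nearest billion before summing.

€1,156 billion

Year 1984: gap = -2.2 × (7.28 - 6.02) = -2.772%, loss ≈ 6502 × 2.772/100 ≈ 180.
Year 1985: gap = -2.2 × (7.9 - 6.02) = -4.136%, loss ≈ 6502 × 4.136/100 ≈ 269.
Year 1986: gap = -2.2 × (8.25 - 6.02) = -4.906%, loss ≈ 6502 × 4.906/100 ≈ 319.
Year 1987: gap = -2.2 × (8.73 - 6.02) = -5.962%, loss ≈ 6502 × 5.962/100 ≈ 388.
Total lost output = 180 + 269 + 319 + 388 = 1156 billion.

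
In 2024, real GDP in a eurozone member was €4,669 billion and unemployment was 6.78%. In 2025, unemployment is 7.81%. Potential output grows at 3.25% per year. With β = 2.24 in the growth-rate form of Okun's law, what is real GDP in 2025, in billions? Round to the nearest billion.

€4,713 billion

Δu = 7.81 - 6.78 = 1.03 points.
Okun's law (growth form): g_Y = g_Y* - β × Δu = 3.25 - 2.24 × (1.03) = 3.25 - 2.3072 = 0.9428%.
Real GDP in the next year = 4669 × (1 + 0.9428/100) = 4669 × 1.009428 ≈ 4713 billion.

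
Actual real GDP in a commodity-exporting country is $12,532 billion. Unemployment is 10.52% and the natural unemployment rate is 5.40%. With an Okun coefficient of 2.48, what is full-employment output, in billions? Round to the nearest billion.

Unemployment gap = 10.52 - 5.4 = 5.12 points, so output gap = -2.48 × 5.12 = -12.6976%.
Since Y = Y* × (1 + gap/100), Y* = 12532/0.873024 ≈ 14355 billion.

$14,355 billion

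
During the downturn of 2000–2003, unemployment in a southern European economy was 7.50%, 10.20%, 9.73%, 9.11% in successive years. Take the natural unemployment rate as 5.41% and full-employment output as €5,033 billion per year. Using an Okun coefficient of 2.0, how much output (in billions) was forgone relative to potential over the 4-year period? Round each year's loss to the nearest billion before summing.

Year 2000: gap = -2.0 × (7.5 - 5.41) = -4.18%, loss ≈ 5033 × 4.18/100 ≈ 210.
Year 2001: gap = -2.0 × (10.2 - 5.41) = -9.58%, loss ≈ 5033 × 9.58/100 ≈ 482.
Year 2002: gap = -2.0 × (9.73 - 5.41) = -8.64%, loss ≈ 5033 × 8.64/100 ≈ 435.
Year 2003: gap = -2.0 × (9.11 - 5.41) = -7.4%, loss ≈ 5033 × 7.4/100 ≈ 372.
Total lost output = 210 + 482 + 435 + 372 = 1499 billion.

€1,499 billion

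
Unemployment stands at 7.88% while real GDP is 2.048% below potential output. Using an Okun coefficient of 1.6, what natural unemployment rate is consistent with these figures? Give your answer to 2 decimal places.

From Okun's law, u - u* = -(output gap)/β = -(-2.048)/1.6 = 1.28 points.
So u* = 7.88 - 1.28 = 6.60%.

6.60%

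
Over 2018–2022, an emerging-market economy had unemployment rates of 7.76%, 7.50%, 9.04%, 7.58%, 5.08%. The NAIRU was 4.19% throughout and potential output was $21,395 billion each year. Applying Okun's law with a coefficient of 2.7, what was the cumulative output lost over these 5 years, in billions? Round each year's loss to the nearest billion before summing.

Year 2018: gap = -2.7 × (7.76 - 4.19) = -9.639%, loss ≈ 21395 × 9.639/100 ≈ 2062.
Year 2019: gap = -2.7 × (7.5 - 4.19) = -8.937%, loss ≈ 21395 × 8.937/100 ≈ 1912.
Year 2020: gap = -2.7 × (9.04 - 4.19) = -13.095%, loss ≈ 21395 × 13.095/100 ≈ 2802.
Year 2021: gap = -2.7 × (7.58 - 4.19) = -9.153%, loss ≈ 21395 × 9.153/100 ≈ 1958.
Year 2022: gap = -2.7 × (5.08 - 4.19) = -2.403%, loss ≈ 21395 × 2.403/100 ≈ 514.
Total lost output = 2062 + 1912 + 2802 + 1958 + 514 = 9248 billion.

$9,248 billion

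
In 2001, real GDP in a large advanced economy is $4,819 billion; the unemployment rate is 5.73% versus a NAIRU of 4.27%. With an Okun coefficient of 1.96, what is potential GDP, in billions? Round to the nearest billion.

$4,961 billion

Unemployment gap = 5.73 - 4.27 = 1.46 points, so output gap = -1.96 × 1.46 = -2.8616%.
Since Y = Y* × (1 + gap/100), Y* = 4819/0.971384 ≈ 4961 billion.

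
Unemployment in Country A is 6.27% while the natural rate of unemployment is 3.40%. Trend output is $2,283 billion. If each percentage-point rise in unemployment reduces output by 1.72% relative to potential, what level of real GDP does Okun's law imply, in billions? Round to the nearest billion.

$2,170 billion

Unemployment gap = 6.27 - 3.4 = 2.87 points, so the output gap is -1.72 × 2.87 = -4.9364%.
Actual GDP = 2283 × (1 - 4.9364/100) = 2283 × 0.950636 ≈ 2170 billion.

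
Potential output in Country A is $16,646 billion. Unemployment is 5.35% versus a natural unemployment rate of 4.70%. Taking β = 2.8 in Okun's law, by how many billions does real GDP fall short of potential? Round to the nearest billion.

$303 billion

Output gap = -2.8 × (5.35 - 4.7) = -2.8 × 0.65 = -1.82%.
Actual GDP ≈ 16646 × 0.9818 ≈ 16343 billion, so the shortfall is 16646 - 16343 = 303 billion.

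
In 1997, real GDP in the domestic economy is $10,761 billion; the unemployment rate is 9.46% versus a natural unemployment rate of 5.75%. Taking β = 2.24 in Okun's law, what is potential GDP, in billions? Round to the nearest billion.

Unemployment gap = 9.46 - 5.75 = 3.71 points, so output gap = -2.24 × 3.71 = -8.3104%.
Since Y = Y* × (1 + gap/100), Y* = 10761/0.916896 ≈ 11736 billion.

$11,736 billion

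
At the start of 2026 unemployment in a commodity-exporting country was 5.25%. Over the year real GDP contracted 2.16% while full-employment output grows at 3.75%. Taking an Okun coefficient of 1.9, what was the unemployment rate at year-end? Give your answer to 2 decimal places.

8.36%

Growth-rate Okun's law: g_Y = g_Y* - β × Δu, so Δu = (g_Y* - g_Y)/β.
Δu = (3.75 + 2.16)/1.9 = 5.91/1.9 = 3.11 percentage points.
Year-end unemployment = 5.25 + 3.11 = 8.36%.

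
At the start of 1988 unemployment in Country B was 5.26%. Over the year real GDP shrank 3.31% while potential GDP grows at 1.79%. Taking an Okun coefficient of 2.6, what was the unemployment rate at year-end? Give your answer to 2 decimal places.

7.22%

Growth-rate Okun's law: g_Y = g_Y* - β × Δu, so Δu = (g_Y* - g_Y)/β.
Δu = (1.79 + 3.31)/2.6 = 5.1/2.6 = 1.96 percentage points.
Year-end unemployment = 5.26 + 1.96 = 7.22%.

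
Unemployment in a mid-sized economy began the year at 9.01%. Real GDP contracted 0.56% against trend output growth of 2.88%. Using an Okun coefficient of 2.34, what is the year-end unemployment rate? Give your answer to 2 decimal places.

Growth-rate Okun's law: g_Y = g_Y* - β × Δu, so Δu = (g_Y* - g_Y)/β.
Δu = (2.88 + 0.56)/2.34 = 3.44/2.34 = 1.47 percentage points.
Year-end unemployment = 9.01 + 1.47 = 10.48%.

10.48%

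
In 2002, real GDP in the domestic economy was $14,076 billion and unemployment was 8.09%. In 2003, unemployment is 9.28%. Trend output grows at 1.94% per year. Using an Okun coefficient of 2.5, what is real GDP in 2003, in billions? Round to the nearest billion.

Δu = 9.28 - 8.09 = 1.19 points.
Okun's law (growth form): g_Y = g_Y* - β × Δu = 1.94 - 2.5 × (1.19) = 1.94 - 2.975 = -1.035%.
Real GDP in the next year = 14076 × (1 - 1.035/100) = 14076 × 0.98965 ≈ 13930 billion.

$13,930 billion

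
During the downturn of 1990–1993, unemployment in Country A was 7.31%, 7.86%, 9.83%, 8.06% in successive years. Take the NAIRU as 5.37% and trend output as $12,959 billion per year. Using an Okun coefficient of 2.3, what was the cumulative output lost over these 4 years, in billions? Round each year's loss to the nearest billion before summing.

$3,451 billion

Year 1990: gap = -2.3 × (7.31 - 5.37) = -4.462%, loss ≈ 12959 × 4.462/100 ≈ 578.
Year 1991: gap = -2.3 × (7.86 - 5.37) = -5.727%, loss ≈ 12959 × 5.727/100 ≈ 742.
Year 1992: gap = -2.3 × (9.83 - 5.37) = -10.258%, loss ≈ 12959 × 10.258/100 ≈ 1329.
Year 1993: gap = -2.3 × (8.06 - 5.37) = -6.187%, loss ≈ 12959 × 6.187/100 ≈ 802.
Total lost output = 578 + 742 + 1329 + 802 = 3451 billion.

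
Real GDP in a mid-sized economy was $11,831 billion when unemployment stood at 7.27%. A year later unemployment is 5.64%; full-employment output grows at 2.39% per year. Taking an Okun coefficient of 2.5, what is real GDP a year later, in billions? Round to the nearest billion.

Δu = 5.64 - 7.27 = -1.63 points.
Okun's law (growth form): g_Y = g_Y* - β × Δu = 2.39 - 2.5 × (-1.63) = 2.39 + 4.075 = 6.465%.
Real GDP in the next year = 11831 × (1 + 6.465/100) = 11831 × 1.06465 ≈ 12596 billion.

$12,596 billion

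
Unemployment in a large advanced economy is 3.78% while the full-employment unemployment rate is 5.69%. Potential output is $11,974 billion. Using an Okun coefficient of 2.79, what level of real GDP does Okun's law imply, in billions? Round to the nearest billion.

$12,612 billion

Unemployment gap = 3.78 - 5.69 = -1.91 points, so the output gap is -2.79 × (-1.91) = 5.3289%.
Actual GDP = 11974 × (1 + 5.3289/100) = 11974 × 1.053289 ≈ 12612 billion.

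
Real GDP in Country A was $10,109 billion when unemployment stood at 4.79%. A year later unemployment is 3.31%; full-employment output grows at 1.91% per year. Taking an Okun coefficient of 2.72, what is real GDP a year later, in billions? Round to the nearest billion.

Δu = 3.31 - 4.79 = -1.48 points.
Okun's law (growth form): g_Y = g_Y* - β × Δu = 1.91 - 2.72 × (-1.48) = 1.91 + 4.0256 = 5.9356%.
Real GDP in the next year = 10109 × (1 + 5.9356/100) = 10109 × 1.059356 ≈ 10709 billion.

$10,709 billion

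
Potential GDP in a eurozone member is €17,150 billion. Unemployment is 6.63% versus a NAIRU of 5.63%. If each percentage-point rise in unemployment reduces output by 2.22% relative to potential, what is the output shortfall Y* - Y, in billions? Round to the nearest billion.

Output gap = -2.22 × (6.63 - 5.63) = -2.22 × 1 = -2.22%.
Actual GDP ≈ 17150 × 0.9778 ≈ 16769 billion, so the shortfall is 17150 - 16769 = 381 billion.

€381 billion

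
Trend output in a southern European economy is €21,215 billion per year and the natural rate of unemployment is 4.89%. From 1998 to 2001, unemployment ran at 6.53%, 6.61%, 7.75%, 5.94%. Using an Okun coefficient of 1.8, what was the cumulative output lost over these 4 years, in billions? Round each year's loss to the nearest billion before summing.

Year 1998: gap = -1.8 × (6.53 - 4.89) = -2.952%, loss ≈ 21215 × 2.952/100 ≈ 626.
Year 1999: gap = -1.8 × (6.61 - 4.89) = -3.096%, loss ≈ 21215 × 3.096/100 ≈ 657.
Year 2000: gap = -1.8 × (7.75 - 4.89) = -5.148%, loss ≈ 21215 × 5.148/100 ≈ 1092.
Year 2001: gap = -1.8 × (5.94 - 4.89) = -1.89%, loss ≈ 21215 × 1.89/100 ≈ 401.
Total lost output = 626 + 657 + 1092 + 401 = 2776 billion.

€2,776 billion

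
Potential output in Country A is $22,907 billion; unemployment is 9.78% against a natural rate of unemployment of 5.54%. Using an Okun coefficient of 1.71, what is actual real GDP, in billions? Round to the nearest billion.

$21,246 billion

Unemployment gap = 9.78 - 5.54 = 4.24 points, so the output gap is -1.71 × 4.24 = -7.2504%.
Actual GDP = 22907 × (1 - 7.2504/100) = 22907 × 0.927496 ≈ 21246 billion.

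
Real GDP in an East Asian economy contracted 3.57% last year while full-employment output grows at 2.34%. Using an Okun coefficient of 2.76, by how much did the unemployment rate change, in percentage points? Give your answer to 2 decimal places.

2.14 percentage points

Growth-rate Okun's law: g_Y = g_Y* - β × Δu, so Δu = (g_Y* - g_Y)/β.
Δu = (2.34 + 3.57)/2.76 = 5.91/2.76 = 2.14 percentage points.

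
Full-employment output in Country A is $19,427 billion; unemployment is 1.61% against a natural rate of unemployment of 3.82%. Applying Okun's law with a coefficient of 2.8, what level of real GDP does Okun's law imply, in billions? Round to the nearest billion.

$20,629 billion

Unemployment gap = 1.61 - 3.82 = -2.21 points, so the output gap is -2.8 × (-2.21) = 6.188%.
Actual GDP = 19427 × (1 + 6.188/100) = 19427 × 1.06188 ≈ 20629 billion.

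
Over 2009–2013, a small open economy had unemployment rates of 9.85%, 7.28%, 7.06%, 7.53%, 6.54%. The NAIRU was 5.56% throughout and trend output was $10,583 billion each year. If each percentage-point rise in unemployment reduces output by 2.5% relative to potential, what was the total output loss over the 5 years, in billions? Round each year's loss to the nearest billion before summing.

$2,767 billion

Year 2009: gap = -2.5 × (9.85 - 5.56) = -10.725%, loss ≈ 10583 × 10.725/100 ≈ 1135.
Year 2010: gap = -2.5 × (7.28 - 5.56) = -4.3%, loss ≈ 10583 × 4.3/100 ≈ 455.
Year 2011: gap = -2.5 × (7.06 - 5.56) = -3.75%, loss ≈ 10583 × 3.75/100 ≈ 397.
Year 2012: gap = -2.5 × (7.53 - 5.56) = -4.925%, loss ≈ 10583 × 4.925/100 ≈ 521.
Year 2013: gap = -2.5 × (6.54 - 5.56) = -2.45%, loss ≈ 10583 × 2.45/100 ≈ 259.
Total lost output = 1135 + 455 + 397 + 521 + 259 = 2767 billion.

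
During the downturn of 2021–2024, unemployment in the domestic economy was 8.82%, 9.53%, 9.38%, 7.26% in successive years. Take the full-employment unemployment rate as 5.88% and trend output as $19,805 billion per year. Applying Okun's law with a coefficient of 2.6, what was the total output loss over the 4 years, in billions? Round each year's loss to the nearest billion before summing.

$5,906 billion

Year 2021: gap = -2.6 × (8.82 - 5.88) = -7.644%, loss ≈ 19805 × 7.644/100 ≈ 1514.
Year 2022: gap = -2.6 × (9.53 - 5.88) = -9.49%, loss ≈ 19805 × 9.49/100 ≈ 1879.
Year 2023: gap = -2.6 × (9.38 - 5.88) = -9.1%, loss ≈ 19805 × 9.1/100 ≈ 1802.
Year 2024: gap = -2.6 × (7.26 - 5.88) = -3.588%, loss ≈ 19805 × 3.588/100 ≈ 711.
Total lost output = 1514 + 1879 + 1802 + 711 = 5906 billion.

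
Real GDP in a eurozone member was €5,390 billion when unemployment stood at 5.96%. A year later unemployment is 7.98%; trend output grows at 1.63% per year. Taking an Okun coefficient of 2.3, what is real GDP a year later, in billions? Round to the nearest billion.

€5,227 billion

Δu = 7.98 - 5.96 = 2.02 points.
Okun's law (growth form): g_Y = g_Y* - β × Δu = 1.63 - 2.3 × (2.02) = 1.63 - 4.646 = -3.016%.
Real GDP in the next year = 5390 × (1 - 3.016/100) = 5390 × 0.96984 ≈ 5227 billion.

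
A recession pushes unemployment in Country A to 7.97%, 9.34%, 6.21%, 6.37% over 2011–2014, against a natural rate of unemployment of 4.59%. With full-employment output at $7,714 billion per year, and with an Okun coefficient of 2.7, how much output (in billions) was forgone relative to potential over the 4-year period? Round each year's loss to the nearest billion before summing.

$2,401 billion

Year 2011: gap = -2.7 × (7.97 - 4.59) = -9.126%, loss ≈ 7714 × 9.126/100 ≈ 704.
Year 2012: gap = -2.7 × (9.34 - 4.59) = -12.825%, loss ≈ 7714 × 12.825/100 ≈ 989.
Year 2013: gap = -2.7 × (6.21 - 4.59) = -4.374%, loss ≈ 7714 × 4.374/100 ≈ 337.
Year 2014: gap = -2.7 × (6.37 - 4.59) = -4.806%, loss ≈ 7714 × 4.806/100 ≈ 371.
Total lost output = 704 + 989 + 337 + 371 = 2401 billion.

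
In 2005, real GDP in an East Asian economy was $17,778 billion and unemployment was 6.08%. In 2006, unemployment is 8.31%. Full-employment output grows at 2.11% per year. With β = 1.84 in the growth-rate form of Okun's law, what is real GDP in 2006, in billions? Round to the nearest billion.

Δu = 8.31 - 6.08 = 2.23 points.
Okun's law (growth form): g_Y = g_Y* - β × Δu = 2.11 - 1.84 × (2.23) = 2.11 - 4.1032 = -1.9932%.
Real GDP in the next year = 17778 × (1 - 1.9932/100) = 17778 × 0.980068 ≈ 17424 billion.

$17,424 billion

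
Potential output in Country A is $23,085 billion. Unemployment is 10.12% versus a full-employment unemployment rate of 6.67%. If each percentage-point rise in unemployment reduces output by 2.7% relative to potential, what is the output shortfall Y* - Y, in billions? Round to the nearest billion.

$2,150 billion

Output gap = -2.7 × (10.12 - 6.67) = -2.7 × 3.45 = -9.315%.
Actual GDP ≈ 23085 × 0.90685 ≈ 20935 billion, so the shortfall is 23085 - 20935 = 2150 billion.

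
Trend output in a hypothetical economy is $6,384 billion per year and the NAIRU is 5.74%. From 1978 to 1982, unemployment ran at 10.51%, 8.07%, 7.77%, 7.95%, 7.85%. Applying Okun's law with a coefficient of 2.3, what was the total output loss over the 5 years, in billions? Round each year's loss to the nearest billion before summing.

Year 1978: gap = -2.3 × (10.51 - 5.74) = -10.971%, loss ≈ 6384 × 10.971/100 ≈ 700.
Year 1979: gap = -2.3 × (8.07 - 5.74) = -5.359%, loss ≈ 6384 × 5.359/100 ≈ 342.
Year 1980: gap = -2.3 × (7.77 - 5.74) = -4.669%, loss ≈ 6384 × 4.669/100 ≈ 298.
Year 1981: gap = -2.3 × (7.95 - 5.74) = -5.083%, loss ≈ 6384 × 5.083/100 ≈ 324.
Year 1982: gap = -2.3 × (7.85 - 5.74) = -4.853%, loss ≈ 6384 × 4.853/100 ≈ 310.
Total lost output = 700 + 342 + 298 + 324 + 310 = 1974 billion.

$1,974 billion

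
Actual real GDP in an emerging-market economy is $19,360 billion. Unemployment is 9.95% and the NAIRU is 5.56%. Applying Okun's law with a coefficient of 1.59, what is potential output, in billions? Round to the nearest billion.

Unemployment gap = 9.95 - 5.56 = 4.39 points, so output gap = -1.59 × 4.39 = -6.9801%.
Since Y = Y* × (1 + gap/100), Y* = 19360/0.930199 ≈ 20813 billion.

$20,813 billion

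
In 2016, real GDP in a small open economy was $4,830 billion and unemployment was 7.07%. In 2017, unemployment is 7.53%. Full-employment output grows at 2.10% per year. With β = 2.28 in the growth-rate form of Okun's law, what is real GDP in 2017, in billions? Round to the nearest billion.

Δu = 7.53 - 7.07 = 0.46 points.
Okun's law (growth form): g_Y = g_Y* - β × Δu = 2.10 - 2.28 × (0.46) = 2.1 - 1.0488 = 1.0512%.
Real GDP in the next year = 4830 × (1 + 1.0512/100) = 4830 × 1.010512 ≈ 4881 billion.

$4,881 billion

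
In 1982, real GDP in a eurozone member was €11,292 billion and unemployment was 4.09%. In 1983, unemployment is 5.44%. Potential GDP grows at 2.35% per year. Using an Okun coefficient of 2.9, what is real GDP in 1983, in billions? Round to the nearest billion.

Δu = 5.44 - 4.09 = 1.35 points.
Okun's law (growth form): g_Y = g_Y* - β × Δu = 2.35 - 2.9 × (1.35) = 2.35 - 3.915 = -1.565%.
Real GDP in the next year = 11292 × (1 - 1.565/100) = 11292 × 0.98435 ≈ 11115 billion.

€11,115 billion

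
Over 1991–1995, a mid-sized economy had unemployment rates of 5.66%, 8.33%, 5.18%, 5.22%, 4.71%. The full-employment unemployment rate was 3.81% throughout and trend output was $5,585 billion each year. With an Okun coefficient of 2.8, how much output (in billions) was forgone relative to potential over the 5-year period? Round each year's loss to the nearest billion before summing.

Year 1991: gap = -2.8 × (5.66 - 3.81) = -5.18%, loss ≈ 5585 × 5.18/100 ≈ 289.
Year 1992: gap = -2.8 × (8.33 - 3.81) = -12.656%, loss ≈ 5585 × 12.656/100 ≈ 707.
Year 1993: gap = -2.8 × (5.18 - 3.81) = -3.836%, loss ≈ 5585 × 3.836/100 ≈ 214.
Year 1994: gap = -2.8 × (5.22 - 3.81) = -3.948%, loss ≈ 5585 × 3.948/100 ≈ 220.
Year 1995: gap = -2.8 × (4.71 - 3.81) = -2.52%, loss ≈ 5585 × 2.52/100 ≈ 141.
Total lost output = 289 + 707 + 214 + 220 + 141 = 1571 billion.

$1,571 billion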